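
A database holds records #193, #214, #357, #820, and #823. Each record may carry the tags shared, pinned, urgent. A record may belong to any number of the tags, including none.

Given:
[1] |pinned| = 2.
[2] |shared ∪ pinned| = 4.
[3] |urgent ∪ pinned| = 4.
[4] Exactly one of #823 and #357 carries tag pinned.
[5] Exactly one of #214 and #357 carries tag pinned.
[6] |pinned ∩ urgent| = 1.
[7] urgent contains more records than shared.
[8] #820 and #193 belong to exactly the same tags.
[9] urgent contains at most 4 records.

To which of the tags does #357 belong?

#357: none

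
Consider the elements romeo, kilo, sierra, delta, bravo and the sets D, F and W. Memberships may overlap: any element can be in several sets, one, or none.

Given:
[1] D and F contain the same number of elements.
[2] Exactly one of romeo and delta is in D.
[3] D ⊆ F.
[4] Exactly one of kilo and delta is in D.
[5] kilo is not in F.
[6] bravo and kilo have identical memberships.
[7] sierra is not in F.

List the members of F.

From (5): kilo ∉ F.
From (7): sierra ∉ F.
(3) contrapositive: kilo ∉ D.
(3) contrapositive: sierra ∉ D.
(4) (exactly one): delta ∈ D.
(6): bravo matches kilo: bravo ∉ D.
(6): bravo matches kilo: bravo ∉ F.
(2) (exactly one): romeo ∉ D.
(3) with delta ∈ D: delta ∈ F.
Suppose romeo ∈ F: no assignment then satisfies all the clues, so romeo ∉ F.

F = {delta}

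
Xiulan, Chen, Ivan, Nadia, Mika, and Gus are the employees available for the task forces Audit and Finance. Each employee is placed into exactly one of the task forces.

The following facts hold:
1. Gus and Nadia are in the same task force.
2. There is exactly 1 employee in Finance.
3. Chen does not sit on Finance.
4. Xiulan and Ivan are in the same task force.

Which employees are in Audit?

Audit = {Chen, Gus, Ivan, Nadia, Xiulan}

From (3): Chen ∉ Finance.
Only one task force left: Chen ∈ Audit.
Suppose Xiulan ∉ Audit: no assignment then satisfies all the clues, so Xiulan ∈ Audit.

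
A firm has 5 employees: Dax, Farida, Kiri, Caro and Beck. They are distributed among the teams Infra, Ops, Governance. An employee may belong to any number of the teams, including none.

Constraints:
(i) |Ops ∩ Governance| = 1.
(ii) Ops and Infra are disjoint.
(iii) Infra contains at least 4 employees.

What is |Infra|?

4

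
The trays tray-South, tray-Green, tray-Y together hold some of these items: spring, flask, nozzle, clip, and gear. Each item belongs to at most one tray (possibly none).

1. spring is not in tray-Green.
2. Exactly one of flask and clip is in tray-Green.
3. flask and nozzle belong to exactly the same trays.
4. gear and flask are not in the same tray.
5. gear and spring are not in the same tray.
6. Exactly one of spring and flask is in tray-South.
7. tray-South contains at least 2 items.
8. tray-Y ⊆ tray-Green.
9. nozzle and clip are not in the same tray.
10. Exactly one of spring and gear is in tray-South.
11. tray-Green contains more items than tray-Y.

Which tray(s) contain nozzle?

nozzle: tray-Green

From (1): spring ∉ tray-Green.
(8) contrapositive: spring ∉ tray-Y.
Suppose nozzle ∈ tray-South: no assignment then satisfies all the clues, so nozzle ∉ tray-South.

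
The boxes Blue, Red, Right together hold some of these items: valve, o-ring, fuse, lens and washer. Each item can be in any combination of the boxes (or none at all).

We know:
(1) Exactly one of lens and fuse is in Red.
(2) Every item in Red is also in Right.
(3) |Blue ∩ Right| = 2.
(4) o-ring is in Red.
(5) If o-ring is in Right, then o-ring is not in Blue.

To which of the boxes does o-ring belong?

o-ring: Red, Right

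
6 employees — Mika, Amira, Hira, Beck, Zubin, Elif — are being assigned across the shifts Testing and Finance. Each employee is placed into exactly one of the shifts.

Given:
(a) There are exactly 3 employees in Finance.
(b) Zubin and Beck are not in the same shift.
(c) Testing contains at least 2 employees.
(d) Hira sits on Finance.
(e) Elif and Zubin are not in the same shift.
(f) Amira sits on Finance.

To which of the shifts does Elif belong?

Elif: Testing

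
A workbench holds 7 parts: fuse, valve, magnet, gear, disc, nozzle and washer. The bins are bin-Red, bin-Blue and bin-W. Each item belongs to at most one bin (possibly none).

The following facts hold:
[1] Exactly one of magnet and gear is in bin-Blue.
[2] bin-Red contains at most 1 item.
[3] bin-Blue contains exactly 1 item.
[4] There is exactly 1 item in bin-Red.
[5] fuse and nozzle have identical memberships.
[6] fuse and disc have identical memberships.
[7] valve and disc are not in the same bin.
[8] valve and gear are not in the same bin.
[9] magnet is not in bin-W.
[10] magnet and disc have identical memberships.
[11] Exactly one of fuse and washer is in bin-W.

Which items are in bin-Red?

bin-Red = {valve}

From (9): magnet ∉ bin-W.
(10): disc matches magnet: disc ∉ bin-W.
(6): fuse matches disc: fuse ∉ bin-W.
(11) (exactly one): washer ∈ bin-W.
(5): nozzle matches fuse: nozzle ∉ bin-W.
Suppose fuse ∈ bin-Red: no assignment then satisfies all the clues, so fuse ∉ bin-Red.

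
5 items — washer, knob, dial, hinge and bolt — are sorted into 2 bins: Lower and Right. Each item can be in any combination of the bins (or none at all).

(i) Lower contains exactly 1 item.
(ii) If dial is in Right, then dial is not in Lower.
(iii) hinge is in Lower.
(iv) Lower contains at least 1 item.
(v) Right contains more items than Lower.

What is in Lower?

Lower = {hinge}

From (iii): hinge ∈ Lower.
(i): Lower already has 1, so the rest are out.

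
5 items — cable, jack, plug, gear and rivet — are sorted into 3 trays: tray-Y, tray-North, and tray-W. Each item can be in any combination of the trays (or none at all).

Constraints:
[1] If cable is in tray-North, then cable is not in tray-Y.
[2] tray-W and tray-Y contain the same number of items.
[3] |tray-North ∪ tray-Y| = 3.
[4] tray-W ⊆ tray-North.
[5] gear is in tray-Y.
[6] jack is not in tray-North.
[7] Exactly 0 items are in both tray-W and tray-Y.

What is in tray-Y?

tray-Y = {gear}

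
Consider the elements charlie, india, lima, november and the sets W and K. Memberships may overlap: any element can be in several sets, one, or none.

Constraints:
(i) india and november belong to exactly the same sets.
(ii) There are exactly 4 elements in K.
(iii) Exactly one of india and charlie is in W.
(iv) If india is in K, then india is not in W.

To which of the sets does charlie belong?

(ii): only 4 candidates remain for K, so all are in.
(iv): india ∉ W.
(i): november matches india: november ∉ W.
(iii) (exactly one): charlie ∈ W.

charlie: K, W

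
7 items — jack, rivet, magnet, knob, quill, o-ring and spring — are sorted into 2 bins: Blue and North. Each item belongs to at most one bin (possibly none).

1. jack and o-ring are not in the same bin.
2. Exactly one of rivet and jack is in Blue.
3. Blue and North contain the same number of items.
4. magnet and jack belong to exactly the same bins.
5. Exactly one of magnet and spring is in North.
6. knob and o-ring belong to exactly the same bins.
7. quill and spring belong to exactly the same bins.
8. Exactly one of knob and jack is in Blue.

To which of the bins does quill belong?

quill: North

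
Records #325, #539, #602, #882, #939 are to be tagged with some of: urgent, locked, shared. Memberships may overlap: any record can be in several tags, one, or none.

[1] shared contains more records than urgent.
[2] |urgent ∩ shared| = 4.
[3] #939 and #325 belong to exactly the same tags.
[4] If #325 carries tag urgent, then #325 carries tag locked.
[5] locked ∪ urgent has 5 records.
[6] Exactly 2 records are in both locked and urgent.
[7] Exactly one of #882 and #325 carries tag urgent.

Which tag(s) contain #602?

#602: shared, urgent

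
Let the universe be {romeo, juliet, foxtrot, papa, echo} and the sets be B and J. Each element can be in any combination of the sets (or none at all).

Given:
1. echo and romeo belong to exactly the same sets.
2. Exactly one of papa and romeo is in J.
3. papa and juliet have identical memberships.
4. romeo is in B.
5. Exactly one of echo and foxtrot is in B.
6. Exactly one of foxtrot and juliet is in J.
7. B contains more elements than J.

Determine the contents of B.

B = {echo, juliet, papa, romeo}

From (4): romeo ∈ B.
(1): echo matches romeo: echo ∈ B.
(5) (exactly one): foxtrot ∉ B.
Suppose juliet ∉ B: no assignment then satisfies all the clues, so juliet ∈ B.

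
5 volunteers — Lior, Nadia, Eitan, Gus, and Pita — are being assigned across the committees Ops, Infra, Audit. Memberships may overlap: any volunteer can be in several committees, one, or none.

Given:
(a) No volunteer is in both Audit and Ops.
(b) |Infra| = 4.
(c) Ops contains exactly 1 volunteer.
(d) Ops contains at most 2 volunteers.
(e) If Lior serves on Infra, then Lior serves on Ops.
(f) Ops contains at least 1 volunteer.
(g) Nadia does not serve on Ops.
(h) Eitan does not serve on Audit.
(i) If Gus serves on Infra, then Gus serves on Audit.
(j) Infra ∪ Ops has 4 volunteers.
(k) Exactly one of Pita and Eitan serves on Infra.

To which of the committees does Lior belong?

Lior: Infra, Ops

From (g): Nadia ∉ Ops.
From (h): Eitan ∉ Audit.
Suppose Lior ∉ Ops: no assignment then satisfies all the clues, so Lior ∈ Ops.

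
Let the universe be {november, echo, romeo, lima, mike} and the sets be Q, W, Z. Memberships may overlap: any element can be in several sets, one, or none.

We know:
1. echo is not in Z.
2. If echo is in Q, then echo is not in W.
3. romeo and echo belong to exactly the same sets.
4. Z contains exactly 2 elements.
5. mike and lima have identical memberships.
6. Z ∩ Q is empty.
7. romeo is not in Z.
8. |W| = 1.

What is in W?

W = {november}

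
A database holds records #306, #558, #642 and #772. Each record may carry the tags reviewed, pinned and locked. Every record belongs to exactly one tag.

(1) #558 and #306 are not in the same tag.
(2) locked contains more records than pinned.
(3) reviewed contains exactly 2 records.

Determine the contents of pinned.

pinned = {}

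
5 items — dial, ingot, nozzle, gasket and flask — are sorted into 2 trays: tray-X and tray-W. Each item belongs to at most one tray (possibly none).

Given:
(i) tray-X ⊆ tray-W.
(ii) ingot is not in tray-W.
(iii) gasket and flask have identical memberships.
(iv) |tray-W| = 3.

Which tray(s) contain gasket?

gasket: tray-W

From (ii): ingot ∉ tray-W.
(i) contrapositive: ingot ∉ tray-X.
Suppose gasket ∈ tray-X: no assignment then satisfies all the clues, so gasket ∉ tray-X.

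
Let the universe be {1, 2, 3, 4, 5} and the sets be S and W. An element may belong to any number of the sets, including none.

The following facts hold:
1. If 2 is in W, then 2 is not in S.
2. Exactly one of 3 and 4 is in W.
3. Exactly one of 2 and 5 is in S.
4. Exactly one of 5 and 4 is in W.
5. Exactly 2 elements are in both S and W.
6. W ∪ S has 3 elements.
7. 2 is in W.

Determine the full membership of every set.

From (7): 2 ∈ W.
(1): 2 ∉ S.
(3) (exactly one): 5 ∈ S.
Suppose 1 ∈ S: no assignment then satisfies all the clues, so 1 ∉ S.

S = {3, 5}; W = {2, 3, 5}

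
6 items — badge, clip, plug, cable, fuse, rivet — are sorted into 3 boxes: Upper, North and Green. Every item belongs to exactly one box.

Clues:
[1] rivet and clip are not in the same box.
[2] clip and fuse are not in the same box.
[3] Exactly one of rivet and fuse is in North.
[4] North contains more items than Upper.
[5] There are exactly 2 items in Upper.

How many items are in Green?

1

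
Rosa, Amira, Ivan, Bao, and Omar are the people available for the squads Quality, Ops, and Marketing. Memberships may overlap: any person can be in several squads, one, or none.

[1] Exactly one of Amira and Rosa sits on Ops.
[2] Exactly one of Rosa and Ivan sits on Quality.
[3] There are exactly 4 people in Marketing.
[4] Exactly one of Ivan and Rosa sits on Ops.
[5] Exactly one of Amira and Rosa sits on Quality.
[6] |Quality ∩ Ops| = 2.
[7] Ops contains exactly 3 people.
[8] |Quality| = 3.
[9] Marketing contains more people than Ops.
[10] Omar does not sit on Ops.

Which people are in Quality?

Quality = {Amira, Ivan, Omar}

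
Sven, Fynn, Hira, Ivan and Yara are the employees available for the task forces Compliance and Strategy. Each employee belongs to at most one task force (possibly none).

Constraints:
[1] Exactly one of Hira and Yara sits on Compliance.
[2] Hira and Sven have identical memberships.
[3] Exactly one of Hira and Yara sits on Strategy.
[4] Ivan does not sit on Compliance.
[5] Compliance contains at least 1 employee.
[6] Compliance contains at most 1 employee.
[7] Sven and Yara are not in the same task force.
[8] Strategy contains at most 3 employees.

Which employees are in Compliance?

Compliance = {Yara}

From (4): Ivan ∉ Compliance.
Suppose Sven ∈ Compliance: no assignment then satisfies all the clues, so Sven ∉ Compliance.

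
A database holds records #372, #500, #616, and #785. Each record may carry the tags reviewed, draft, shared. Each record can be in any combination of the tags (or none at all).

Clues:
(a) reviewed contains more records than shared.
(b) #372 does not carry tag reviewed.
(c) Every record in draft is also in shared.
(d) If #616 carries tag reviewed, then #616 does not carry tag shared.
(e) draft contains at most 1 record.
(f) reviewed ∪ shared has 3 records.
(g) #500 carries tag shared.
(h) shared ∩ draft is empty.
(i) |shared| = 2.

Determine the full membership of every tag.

reviewed = {#500, #616, #785}; draft = {}; shared = {#500, #785}

From (b): #372 ∉ reviewed.
From (g): #500 ∈ shared.
(h) (disjoint): #500 ∉ draft.
Suppose #372 ∈ draft: no assignment then satisfies all the clues, so #372 ∉ draft.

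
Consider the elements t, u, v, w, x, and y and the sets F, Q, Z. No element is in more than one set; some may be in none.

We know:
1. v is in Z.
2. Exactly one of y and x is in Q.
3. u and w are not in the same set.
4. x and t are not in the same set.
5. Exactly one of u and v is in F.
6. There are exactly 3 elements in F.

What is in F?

F = {t, u, y}

From (1): v ∈ Z.
(5) (exactly one): u ∈ F.
(3): w ∉ F.
Suppose t ∉ F: no assignment then satisfies all the clues, so t ∈ F.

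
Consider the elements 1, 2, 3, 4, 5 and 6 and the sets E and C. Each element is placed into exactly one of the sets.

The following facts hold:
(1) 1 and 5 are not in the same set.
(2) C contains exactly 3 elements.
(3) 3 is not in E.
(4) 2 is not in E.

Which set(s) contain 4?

From (3): 3 ∉ E.
From (4): 2 ∉ E.
Only one set left: 2 ∈ C.
Only one set left: 3 ∈ C.
Suppose 4 ∉ E: no assignment then satisfies all the clues, so 4 ∈ E.

4: E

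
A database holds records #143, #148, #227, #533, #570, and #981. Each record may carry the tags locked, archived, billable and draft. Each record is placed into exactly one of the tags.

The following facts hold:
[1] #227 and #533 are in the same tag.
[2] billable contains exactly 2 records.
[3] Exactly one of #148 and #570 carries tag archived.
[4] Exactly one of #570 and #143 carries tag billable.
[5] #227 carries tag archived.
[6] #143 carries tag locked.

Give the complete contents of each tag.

locked = {#143}; archived = {#148, #227, #533}; billable = {#570, #981}; draft = {}

From (5): #227 ∈ archived.
From (6): #143 ∈ locked.
(1): #533 matches #227: #533 ∉ locked.
(1): #533 matches #227: #533 ∈ archived.
(4) (exactly one): #570 ∈ billable.
(3) (exactly one): #148 ∈ archived.
(2): only 2 candidates remain for billable, so all are in.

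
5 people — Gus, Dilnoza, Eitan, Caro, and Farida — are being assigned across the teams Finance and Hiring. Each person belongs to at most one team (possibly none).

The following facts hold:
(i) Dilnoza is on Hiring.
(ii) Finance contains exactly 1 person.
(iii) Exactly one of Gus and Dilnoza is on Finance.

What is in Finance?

From (i): Dilnoza ∈ Hiring.
(iii) (exactly one): Gus ∈ Finance.
(ii): Finance already has 1, so the rest are out.

Finance = {Gus}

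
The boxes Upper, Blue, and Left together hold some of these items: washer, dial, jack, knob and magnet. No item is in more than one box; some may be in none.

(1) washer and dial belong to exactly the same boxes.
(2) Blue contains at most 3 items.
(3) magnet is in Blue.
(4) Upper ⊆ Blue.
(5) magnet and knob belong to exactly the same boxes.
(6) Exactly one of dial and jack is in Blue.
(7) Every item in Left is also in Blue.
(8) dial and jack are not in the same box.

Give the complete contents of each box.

Upper = {}; Blue = {jack, knob, magnet}; Left = {}

From (3): magnet ∈ Blue.
(5): knob matches magnet: knob ∉ Upper.
(5): knob matches magnet: knob ∈ Blue.
Suppose washer ∈ Upper: no assignment then satisfies all the clues, so washer ∉ Upper.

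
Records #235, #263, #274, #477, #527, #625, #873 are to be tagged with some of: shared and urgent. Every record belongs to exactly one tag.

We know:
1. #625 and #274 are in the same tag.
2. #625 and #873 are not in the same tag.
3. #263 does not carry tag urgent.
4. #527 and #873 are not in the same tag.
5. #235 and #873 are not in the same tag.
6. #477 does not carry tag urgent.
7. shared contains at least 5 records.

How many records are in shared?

6

From (3): #263 ∉ urgent.
From (6): #477 ∉ urgent.
Only one tag left: #263 ∈ shared.
Only one tag left: #477 ∈ shared.
Suppose #235 ∉ shared: no assignment then satisfies all the clues, so #235 ∈ shared.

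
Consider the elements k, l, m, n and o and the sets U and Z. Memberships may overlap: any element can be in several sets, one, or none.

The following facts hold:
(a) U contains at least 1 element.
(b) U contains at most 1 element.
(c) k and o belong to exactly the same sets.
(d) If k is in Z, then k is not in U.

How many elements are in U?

1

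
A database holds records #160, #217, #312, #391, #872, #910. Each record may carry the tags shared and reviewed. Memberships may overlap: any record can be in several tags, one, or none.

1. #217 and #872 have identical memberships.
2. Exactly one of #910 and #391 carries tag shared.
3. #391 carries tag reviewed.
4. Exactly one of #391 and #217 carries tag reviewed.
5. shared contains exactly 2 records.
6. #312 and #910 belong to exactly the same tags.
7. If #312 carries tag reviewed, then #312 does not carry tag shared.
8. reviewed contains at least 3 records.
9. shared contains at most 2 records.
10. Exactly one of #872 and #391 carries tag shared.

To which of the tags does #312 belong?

#312: reviewed

From (3): #391 ∈ reviewed.
(4) (exactly one): #217 ∉ reviewed.
(1): #872 matches #217: #872 ∉ reviewed.
Suppose #312 ∈ shared: no assignment then satisfies all the clues, so #312 ∉ shared.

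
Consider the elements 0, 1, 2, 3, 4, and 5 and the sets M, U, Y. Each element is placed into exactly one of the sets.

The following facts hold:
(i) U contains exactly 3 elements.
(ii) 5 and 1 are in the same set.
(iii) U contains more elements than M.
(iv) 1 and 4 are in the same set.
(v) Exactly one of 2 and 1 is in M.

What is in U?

U = {1, 4, 5}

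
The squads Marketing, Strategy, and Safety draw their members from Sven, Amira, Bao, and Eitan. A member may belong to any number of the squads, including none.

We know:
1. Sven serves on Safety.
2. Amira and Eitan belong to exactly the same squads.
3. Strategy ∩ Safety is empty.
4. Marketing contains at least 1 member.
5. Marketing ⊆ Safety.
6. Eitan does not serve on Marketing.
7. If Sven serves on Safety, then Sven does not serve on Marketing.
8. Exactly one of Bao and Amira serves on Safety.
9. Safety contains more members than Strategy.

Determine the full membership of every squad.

Marketing = {Bao}; Strategy = {}; Safety = {Bao, Sven}

From (1): Sven ∈ Safety.
From (6): Eitan ∉ Marketing.
(2): Amira matches Eitan: Amira ∉ Marketing.
(3) (disjoint): Sven ∉ Strategy.
(7): Sven ∉ Marketing.
(4): only 1 candidates remain for Marketing, so all are in.
(5) with Bao ∈ Marketing: Bao ∈ Safety.
(8) (exactly one): Amira ∉ Safety.
(2): Eitan matches Amira: Eitan ∉ Safety.
(3) (disjoint): Bao ∉ Strategy.
Suppose Amira ∈ Strategy: no assignment then satisfies all the clues, so Amira ∉ Strategy.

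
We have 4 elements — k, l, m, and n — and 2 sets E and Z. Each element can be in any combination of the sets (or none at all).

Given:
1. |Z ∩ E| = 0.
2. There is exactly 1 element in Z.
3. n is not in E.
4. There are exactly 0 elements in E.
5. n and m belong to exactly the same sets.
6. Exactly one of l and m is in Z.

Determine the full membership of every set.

E = {}; Z = {l}

From (3): n ∉ E.
(4): E already has 0, so the rest are out.
Suppose k ∈ Z: no assignment then satisfies all the clues, so k ∉ Z.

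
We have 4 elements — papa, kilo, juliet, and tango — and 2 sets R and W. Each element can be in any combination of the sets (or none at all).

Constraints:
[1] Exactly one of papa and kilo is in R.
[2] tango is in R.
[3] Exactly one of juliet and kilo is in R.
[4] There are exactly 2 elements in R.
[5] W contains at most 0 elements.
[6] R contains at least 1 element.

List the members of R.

R = {kilo, tango}

From (2): tango ∈ R.
(5): W already has 0, so the rest are out.
Suppose papa ∈ R: no assignment then satisfies all the clues, so papa ∉ R.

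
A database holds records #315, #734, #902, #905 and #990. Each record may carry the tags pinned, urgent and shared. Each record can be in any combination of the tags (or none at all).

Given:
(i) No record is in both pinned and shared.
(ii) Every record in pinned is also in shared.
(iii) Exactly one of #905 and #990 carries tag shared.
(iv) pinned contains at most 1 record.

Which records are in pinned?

pinned = {}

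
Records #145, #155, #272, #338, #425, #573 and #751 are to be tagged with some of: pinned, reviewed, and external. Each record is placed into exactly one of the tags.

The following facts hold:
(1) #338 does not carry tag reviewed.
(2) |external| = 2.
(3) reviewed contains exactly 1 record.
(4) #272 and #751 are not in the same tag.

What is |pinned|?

4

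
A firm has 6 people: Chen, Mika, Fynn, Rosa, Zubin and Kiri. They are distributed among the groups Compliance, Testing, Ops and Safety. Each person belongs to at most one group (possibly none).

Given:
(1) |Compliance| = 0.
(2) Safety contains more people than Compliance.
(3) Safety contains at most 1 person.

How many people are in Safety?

1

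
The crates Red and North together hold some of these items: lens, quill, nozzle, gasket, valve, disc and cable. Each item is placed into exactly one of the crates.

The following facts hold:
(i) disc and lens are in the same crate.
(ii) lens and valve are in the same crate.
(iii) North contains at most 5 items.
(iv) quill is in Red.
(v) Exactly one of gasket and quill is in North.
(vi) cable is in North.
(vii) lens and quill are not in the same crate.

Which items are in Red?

From (iv): quill ∈ Red.
From (vi): cable ∈ North.
(v) (exactly one): gasket ∈ North.
(vii): lens ∉ Red.
Only one crate left: lens ∈ North.
(i): disc matches lens: disc ∉ Red.
(i): disc matches lens: disc ∈ North.
(ii): valve matches lens: valve ∉ Red.
(ii): valve matches lens: valve ∈ North.
(iii): North already has 5, so the rest are out.
Only one crate left: nozzle ∈ Red.

Red = {nozzle, quill}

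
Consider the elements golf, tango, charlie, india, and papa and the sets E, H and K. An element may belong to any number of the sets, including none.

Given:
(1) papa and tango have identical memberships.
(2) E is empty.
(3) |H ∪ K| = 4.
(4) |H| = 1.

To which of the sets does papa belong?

(2): E already has 0, so the rest are out.
Suppose papa ∈ H: no assignment then satisfies all the clues, so papa ∉ H.

papa: K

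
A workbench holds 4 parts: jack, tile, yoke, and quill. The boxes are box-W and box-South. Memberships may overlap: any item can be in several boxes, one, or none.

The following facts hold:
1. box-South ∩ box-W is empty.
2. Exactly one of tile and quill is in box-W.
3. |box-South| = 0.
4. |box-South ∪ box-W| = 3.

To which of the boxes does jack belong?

jack: box-W

(3): box-South already has 0, so the rest are out.
Suppose jack ∉ box-W: no assignment then satisfies all the clues, so jack ∈ box-W.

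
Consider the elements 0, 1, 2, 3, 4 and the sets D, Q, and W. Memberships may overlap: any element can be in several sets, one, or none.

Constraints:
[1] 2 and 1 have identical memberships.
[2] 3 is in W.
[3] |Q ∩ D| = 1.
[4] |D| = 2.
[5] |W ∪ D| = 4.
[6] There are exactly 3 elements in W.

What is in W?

W = {1, 2, 3}

From (2): 3 ∈ W.
Suppose 0 ∈ W: no assignment then satisfies all the clues, so 0 ∉ W.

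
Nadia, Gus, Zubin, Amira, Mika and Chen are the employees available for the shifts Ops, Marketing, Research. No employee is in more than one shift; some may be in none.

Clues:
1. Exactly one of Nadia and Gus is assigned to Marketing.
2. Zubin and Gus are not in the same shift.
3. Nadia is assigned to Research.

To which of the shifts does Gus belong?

From (3): Nadia ∈ Research.
(1) (exactly one): Gus ∈ Marketing.
(2): Zubin ∉ Marketing.

Gus: Marketing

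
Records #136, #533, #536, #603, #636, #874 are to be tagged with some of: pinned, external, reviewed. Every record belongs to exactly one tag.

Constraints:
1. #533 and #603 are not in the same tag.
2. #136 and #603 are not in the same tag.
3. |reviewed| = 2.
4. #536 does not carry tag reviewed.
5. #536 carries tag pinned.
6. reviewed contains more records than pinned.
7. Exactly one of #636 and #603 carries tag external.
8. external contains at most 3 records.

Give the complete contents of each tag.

From (4): #536 ∉ reviewed.
From (5): #536 ∈ pinned.
Suppose #136 ∈ pinned: no assignment then satisfies all the clues, so #136 ∉ pinned.

pinned = {#536}; external = {#136, #533, #636}; reviewed = {#603, #874}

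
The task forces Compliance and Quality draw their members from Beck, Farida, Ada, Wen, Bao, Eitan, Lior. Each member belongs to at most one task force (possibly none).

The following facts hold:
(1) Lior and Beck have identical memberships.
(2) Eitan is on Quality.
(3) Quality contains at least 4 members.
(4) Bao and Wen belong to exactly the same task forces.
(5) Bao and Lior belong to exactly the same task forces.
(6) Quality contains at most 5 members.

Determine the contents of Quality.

Quality = {Bao, Beck, Eitan, Lior, Wen}

From (2): Eitan ∈ Quality.
Suppose Beck ∉ Quality: no assignment then satisfies all the clues, so Beck ∈ Quality.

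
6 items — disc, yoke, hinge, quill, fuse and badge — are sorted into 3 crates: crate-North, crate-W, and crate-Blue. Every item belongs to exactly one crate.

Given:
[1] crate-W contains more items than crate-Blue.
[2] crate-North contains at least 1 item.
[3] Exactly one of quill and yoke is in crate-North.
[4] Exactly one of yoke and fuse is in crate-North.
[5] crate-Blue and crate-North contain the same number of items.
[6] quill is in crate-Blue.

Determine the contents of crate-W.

crate-W = {badge, disc, fuse, hinge}

From (6): quill ∈ crate-Blue.
(3) (exactly one): yoke ∈ crate-North.
(4) (exactly one): fuse ∉ crate-North.
Suppose disc ∉ crate-W: no assignment then satisfies all the clues, so disc ∈ crate-W.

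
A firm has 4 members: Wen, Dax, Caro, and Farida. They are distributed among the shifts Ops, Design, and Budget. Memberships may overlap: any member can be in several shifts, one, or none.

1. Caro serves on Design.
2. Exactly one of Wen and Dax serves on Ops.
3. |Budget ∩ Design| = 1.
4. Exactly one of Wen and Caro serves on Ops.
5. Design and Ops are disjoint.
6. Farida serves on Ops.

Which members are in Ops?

Ops = {Farida, Wen}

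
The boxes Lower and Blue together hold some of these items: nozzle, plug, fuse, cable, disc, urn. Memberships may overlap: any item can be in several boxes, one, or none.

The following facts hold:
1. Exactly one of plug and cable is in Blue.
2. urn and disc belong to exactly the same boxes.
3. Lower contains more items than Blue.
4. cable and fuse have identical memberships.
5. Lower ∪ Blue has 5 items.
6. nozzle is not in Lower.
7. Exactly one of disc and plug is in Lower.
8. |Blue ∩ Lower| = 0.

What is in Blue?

Blue = {plug}

From (6): nozzle ∉ Lower.
Suppose nozzle ∈ Blue: no assignment then satisfies all the clues, so nozzle ∉ Blue.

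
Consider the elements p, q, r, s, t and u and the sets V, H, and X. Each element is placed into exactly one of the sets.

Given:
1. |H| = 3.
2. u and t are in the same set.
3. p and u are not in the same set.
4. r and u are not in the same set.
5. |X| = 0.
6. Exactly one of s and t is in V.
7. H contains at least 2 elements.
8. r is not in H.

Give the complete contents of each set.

From (8): r ∉ H.
(5): X already has 0, so the rest are out.
Only one set left: r ∈ V.
(4): u ∉ V.
Only one set left: u ∈ H.
(2): t matches u: t ∉ V.
(2): t matches u: t ∈ H.
(3): p ∉ H.
(6) (exactly one): s ∈ V.
Only one set left: p ∈ V.
(1): only 3 candidates remain for H, so all are in.

V = {p, r, s}; H = {q, t, u}; X = {}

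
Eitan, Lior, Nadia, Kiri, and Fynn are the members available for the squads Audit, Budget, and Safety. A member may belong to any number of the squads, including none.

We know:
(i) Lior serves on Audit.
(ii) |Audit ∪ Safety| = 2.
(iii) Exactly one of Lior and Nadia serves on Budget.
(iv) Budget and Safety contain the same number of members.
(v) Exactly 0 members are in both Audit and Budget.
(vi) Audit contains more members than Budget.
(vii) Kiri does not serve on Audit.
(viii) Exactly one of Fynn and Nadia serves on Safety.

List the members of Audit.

Audit = {Fynn, Lior}

From (i): Lior ∈ Audit.
From (vii): Kiri ∉ Audit.
Suppose Eitan ∈ Audit: no assignment then satisfies all the clues, so Eitan ∉ Audit.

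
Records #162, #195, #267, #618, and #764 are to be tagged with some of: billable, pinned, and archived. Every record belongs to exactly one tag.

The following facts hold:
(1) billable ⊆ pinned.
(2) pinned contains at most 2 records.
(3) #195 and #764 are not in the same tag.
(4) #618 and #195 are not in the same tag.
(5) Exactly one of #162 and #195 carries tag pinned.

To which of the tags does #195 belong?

#195: pinned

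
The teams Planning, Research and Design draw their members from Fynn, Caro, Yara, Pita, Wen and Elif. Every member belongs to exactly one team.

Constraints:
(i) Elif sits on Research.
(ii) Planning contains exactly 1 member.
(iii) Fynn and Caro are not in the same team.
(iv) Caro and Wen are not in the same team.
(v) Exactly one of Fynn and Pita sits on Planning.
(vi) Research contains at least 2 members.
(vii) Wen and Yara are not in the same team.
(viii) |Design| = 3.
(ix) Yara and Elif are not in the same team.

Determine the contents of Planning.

Planning = {Fynn}

From (i): Elif ∈ Research.
(ix): Yara ∉ Research.
Suppose Fynn ∉ Planning: no assignment then satisfies all the clues, so Fynn ∈ Planning.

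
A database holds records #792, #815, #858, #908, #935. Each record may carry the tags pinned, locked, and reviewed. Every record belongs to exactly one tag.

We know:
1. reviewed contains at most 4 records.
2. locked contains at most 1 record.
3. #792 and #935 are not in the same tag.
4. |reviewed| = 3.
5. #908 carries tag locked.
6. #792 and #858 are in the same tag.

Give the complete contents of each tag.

pinned = {#935}; locked = {#908}; reviewed = {#792, #815, #858}

From (5): #908 ∈ locked.
(2): locked already has 1, so the rest are out.
Suppose #792 ∈ pinned: no assignment then satisfies all the clues, so #792 ∉ pinned.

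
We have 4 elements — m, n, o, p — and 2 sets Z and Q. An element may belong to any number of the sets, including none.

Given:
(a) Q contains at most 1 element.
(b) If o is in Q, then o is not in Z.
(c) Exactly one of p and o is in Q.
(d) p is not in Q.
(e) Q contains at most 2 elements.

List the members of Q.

Q = {o}

From (d): p ∉ Q.
(c) (exactly one): o ∈ Q.
(a): Q already has 1, so the rest are out.
(b): o ∉ Z.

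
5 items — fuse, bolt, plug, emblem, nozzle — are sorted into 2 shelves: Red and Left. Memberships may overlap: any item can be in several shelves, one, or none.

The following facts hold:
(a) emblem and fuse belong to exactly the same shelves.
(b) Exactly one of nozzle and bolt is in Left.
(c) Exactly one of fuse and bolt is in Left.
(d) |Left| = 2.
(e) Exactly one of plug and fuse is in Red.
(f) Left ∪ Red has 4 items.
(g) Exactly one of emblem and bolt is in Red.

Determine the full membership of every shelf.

Red = {emblem, fuse}; Left = {bolt, plug}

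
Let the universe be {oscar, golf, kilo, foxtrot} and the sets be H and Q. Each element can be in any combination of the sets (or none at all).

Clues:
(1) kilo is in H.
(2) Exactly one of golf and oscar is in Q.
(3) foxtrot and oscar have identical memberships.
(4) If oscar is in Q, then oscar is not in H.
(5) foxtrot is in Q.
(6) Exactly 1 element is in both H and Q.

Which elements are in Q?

From (1): kilo ∈ H.
From (5): foxtrot ∈ Q.
(3): oscar matches foxtrot: oscar ∈ Q.
(4): oscar ∉ H.
(2) (exactly one): golf ∉ Q.
(3): foxtrot matches oscar: foxtrot ∉ H.
Suppose kilo ∉ Q: no assignment then satisfies all the clues, so kilo ∈ Q.

Q = {foxtrot, kilo, oscar}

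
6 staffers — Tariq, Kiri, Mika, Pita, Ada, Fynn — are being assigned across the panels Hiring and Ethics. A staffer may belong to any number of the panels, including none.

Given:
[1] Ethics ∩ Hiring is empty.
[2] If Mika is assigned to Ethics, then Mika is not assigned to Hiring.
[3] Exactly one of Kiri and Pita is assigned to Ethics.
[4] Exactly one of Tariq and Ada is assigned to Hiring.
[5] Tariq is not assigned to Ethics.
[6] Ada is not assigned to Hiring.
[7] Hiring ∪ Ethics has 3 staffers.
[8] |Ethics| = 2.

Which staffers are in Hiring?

Hiring = {Tariq}

From (5): Tariq ∉ Ethics.
From (6): Ada ∉ Hiring.
(4) (exactly one): Tariq ∈ Hiring.
Suppose Kiri ∈ Hiring: no assignment then satisfies all the clues, so Kiri ∉ Hiring.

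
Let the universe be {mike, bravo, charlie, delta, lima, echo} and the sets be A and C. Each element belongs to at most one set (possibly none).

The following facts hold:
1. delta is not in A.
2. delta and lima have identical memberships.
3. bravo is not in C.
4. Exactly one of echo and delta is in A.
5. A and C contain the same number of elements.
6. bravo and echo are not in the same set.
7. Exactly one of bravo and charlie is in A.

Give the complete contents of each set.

A = {charlie, echo}; C = {delta, lima}

From (1): delta ∉ A.
From (3): bravo ∉ C.
(2): lima matches delta: lima ∉ A.
(4) (exactly one): echo ∈ A.
(6): bravo ∉ A.
(7) (exactly one): charlie ∈ A.
Suppose mike ∈ A: no assignment then satisfies all the clues, so mike ∉ A.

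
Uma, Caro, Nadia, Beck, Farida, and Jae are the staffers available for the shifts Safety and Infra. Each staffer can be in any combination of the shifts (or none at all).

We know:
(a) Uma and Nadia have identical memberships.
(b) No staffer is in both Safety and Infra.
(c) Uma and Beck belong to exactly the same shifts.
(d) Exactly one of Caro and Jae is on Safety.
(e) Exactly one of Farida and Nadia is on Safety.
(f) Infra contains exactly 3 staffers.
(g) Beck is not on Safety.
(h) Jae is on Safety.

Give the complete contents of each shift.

Safety = {Farida, Jae}; Infra = {Beck, Nadia, Uma}

From (g): Beck ∉ Safety.
From (h): Jae ∈ Safety.
(b) (disjoint): Jae ∉ Infra.
(c): Uma matches Beck: Uma ∉ Safety.
(d) (exactly one): Caro ∉ Safety.
(a): Nadia matches Uma: Nadia ∉ Safety.
(e) (exactly one): Farida ∈ Safety.
(b) (disjoint): Farida ∉ Infra.
Suppose Uma ∉ Infra: no assignment then satisfies all the clues, so Uma ∈ Infra.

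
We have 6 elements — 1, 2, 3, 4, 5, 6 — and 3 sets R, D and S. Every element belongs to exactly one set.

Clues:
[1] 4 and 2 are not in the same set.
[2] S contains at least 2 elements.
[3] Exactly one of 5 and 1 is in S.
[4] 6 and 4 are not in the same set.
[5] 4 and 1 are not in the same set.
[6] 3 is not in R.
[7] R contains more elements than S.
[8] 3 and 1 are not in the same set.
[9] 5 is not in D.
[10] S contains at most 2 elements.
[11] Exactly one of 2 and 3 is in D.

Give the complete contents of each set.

R = {1, 2, 6}; D = {3}; S = {4, 5}

From (6): 3 ∉ R.
From (9): 5 ∉ D.
Suppose 1 ∉ R: no assignment then satisfies all the clues, so 1 ∈ R.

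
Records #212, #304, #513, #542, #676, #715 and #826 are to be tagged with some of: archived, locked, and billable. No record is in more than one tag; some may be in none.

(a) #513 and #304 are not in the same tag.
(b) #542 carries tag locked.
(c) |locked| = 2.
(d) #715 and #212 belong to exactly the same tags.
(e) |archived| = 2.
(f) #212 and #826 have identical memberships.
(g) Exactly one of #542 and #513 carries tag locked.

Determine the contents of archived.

archived = {#513, #676}

From (b): #542 ∈ locked.
(g) (exactly one): #513 ∉ locked.
Suppose #212 ∈ archived: no assignment then satisfies all the clues, so #212 ∉ archived.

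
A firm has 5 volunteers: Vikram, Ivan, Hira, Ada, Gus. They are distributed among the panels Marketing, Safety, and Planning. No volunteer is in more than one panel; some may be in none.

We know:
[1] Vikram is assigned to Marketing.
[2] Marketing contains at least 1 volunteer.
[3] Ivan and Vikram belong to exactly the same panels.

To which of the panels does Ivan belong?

Ivan: Marketing

From (1): Vikram ∈ Marketing.
(3): Ivan matches Vikram: Ivan ∈ Marketing.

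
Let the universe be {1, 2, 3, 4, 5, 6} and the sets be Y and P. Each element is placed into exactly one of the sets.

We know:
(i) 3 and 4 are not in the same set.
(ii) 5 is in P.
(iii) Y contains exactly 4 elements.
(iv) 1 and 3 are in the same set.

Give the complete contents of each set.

Y = {1, 2, 3, 6}; P = {4, 5}

From (ii): 5 ∈ P.
Suppose 1 ∉ Y: no assignment then satisfies all the clues, so 1 ∈ Y.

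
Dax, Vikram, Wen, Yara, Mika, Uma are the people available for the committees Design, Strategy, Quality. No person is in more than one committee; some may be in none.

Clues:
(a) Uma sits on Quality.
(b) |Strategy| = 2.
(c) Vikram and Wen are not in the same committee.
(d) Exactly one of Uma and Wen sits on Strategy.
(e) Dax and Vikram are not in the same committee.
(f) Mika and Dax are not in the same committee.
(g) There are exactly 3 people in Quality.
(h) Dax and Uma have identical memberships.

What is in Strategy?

From (a): Uma ∈ Quality.
(d) (exactly one): Wen ∈ Strategy.
(h): Dax matches Uma: Dax ∉ Design.
(h): Dax matches Uma: Dax ∉ Strategy.
(h): Dax matches Uma: Dax ∈ Quality.
(c): Vikram ∉ Strategy.
(e): Vikram ∉ Quality.
(f): Mika ∉ Quality.
(g): only 3 candidates remain for Quality, so all are in.
(b): only 2 candidates remain for Strategy, so all are in.

Strategy = {Mika, Wen}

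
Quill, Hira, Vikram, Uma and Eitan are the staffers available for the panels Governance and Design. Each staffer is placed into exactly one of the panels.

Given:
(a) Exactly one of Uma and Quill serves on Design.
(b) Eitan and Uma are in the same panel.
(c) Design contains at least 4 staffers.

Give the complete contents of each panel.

Governance = {Quill}; Design = {Eitan, Hira, Uma, Vikram}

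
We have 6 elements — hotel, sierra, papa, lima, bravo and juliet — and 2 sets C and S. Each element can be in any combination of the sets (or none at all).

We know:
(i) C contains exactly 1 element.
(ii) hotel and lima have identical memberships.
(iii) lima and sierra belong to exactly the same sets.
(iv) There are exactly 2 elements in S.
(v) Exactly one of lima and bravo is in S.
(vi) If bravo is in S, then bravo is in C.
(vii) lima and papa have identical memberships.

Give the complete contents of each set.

C = {bravo}; S = {bravo, juliet}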